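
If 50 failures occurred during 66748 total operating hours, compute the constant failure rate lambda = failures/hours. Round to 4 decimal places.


failures = 50
total_hours = 66748
lambda = 50 / 66748
lambda = 0.0007

0.0007


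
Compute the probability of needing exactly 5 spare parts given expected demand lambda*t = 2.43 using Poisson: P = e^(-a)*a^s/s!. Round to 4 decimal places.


a = 2.43, s = 5
e^(-a) = e^(-2.43) = 0.088
a^s = 2.43^5 = 84.7289
s! = 120
P = 0.088 * 84.7289 / 120
P = 0.0622

0.0622


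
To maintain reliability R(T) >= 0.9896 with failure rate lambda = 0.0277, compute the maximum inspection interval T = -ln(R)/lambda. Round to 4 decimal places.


R_target = 0.9896
lambda = 0.0277
-ln(0.9896) = 0.0105
T = 0.0105 / 0.0277
T = 0.3774

0.3774


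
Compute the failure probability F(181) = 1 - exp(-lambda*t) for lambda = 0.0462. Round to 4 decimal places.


lambda = 0.0462, t = 181
lambda * t = 8.3622
exp(-8.3622) = 0.0002
F(t) = 1 - 0.0002
F(t) = 0.9998

0.9998


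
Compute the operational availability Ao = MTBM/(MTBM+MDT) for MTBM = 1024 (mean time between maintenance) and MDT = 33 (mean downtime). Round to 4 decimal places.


MTBM = 1024
MDT = 33
MTBM + MDT = 1057
Ao = 1024 / 1057
Ao = 0.9688

0.9688


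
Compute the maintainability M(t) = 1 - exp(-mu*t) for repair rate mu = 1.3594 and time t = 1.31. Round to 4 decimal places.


mu = 1.3594, t = 1.31
mu * t = 1.3594 * 1.31 = 1.7808
exp(-1.7808) = 0.1685
M(t) = 1 - 0.1685
M(t) = 0.8315

0.8315


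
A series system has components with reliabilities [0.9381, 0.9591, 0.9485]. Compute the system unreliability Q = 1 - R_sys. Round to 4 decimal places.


Components: [0.9381, 0.9591, 0.9485]
After component 1: product = 0.9381
After component 2: product = 0.8997
After component 3: product = 0.8534
R_sys = 0.8534
Q = 1 - 0.8534 = 0.1466

0.1466


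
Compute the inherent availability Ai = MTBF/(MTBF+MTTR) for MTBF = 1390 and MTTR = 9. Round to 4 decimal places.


MTBF = 1390
MTTR = 9
MTBF + MTTR = 1399
Ai = 1390 / 1399
Ai = 0.9936

0.9936


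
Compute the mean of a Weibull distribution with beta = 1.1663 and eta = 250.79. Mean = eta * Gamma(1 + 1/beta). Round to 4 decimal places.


beta = 1.1663, eta = 250.79
1/beta = 0.8574
1 + 1/beta = 1.8574
Gamma(1.8574) = 0.9479
Mean = 250.79 * 0.9479
Mean = 237.7198

237.7198


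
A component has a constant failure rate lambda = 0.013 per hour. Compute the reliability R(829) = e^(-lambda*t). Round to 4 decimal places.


lambda = 0.013
t = 829
lambda * t = 10.777
R(t) = e^(-10.777)
R(t) = 0.0

0.0


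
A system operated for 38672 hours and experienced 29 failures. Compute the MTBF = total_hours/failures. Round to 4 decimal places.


total_hours = 38672
failures = 29
MTBF = 38672 / 29
MTBF = 1333.5172

1333.5172


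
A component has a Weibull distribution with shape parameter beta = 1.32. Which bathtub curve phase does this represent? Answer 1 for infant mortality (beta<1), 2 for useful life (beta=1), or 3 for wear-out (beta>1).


beta = 1.32
Compare beta to 1:
beta < 1 => infant mortality (phase 1)
beta = 1 => useful life (phase 2)
beta > 1 => wear-out (phase 3)
Since beta = 1.32, this is wear-out (increasing failure rate)
Phase = 3

3


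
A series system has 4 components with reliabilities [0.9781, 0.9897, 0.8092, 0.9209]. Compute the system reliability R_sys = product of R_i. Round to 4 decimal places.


Components: [0.9781, 0.9897, 0.8092, 0.9209]
After component 1 (R=0.9781): product = 0.9781
After component 2 (R=0.9897): product = 0.968
After component 3 (R=0.8092): product = 0.7833
After component 4 (R=0.9209): product = 0.7214
R_sys = 0.7214

0.7214


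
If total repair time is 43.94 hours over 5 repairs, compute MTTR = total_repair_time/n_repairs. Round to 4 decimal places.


total_repair_time = 43.94
n_repairs = 5
MTTR = 43.94 / 5
MTTR = 8.788

8.788


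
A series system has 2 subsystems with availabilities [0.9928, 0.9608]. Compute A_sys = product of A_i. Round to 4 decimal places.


Subsystems: [0.9928, 0.9608]
After subsystem 1 (A=0.9928): product = 0.9928
After subsystem 2 (A=0.9608): product = 0.9539
A_sys = 0.9539

0.9539


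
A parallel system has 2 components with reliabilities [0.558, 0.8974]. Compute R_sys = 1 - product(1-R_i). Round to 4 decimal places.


Components: [0.558, 0.8974]
(1 - 0.558) = 0.442, running product = 0.442
(1 - 0.8974) = 0.1026, running product = 0.0453
Product of (1-R_i) = 0.0453
R_sys = 1 - 0.0453 = 0.9547

0.9547


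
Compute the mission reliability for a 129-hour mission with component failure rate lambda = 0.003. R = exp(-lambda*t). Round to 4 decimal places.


lambda = 0.003
mission_time = 129
lambda * t = 0.003 * 129 = 0.387
R = exp(-0.387)
R = 0.6791

0.6791


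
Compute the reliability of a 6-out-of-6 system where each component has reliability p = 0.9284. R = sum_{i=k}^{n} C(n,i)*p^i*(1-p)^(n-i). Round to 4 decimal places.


k = 6, n = 6, p = 0.9284
i=6: C(6,6)=1 * 0.9284^6 * 0.0716^0 = 0.6403
R = sum of terms = 0.6403

0.6403


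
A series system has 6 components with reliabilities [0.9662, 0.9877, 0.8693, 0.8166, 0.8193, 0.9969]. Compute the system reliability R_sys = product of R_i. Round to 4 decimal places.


Components: [0.9662, 0.9877, 0.8693, 0.8166, 0.8193, 0.9969]
After component 1 (R=0.9662): product = 0.9662
After component 2 (R=0.9877): product = 0.9543
After component 3 (R=0.8693): product = 0.8296
After component 4 (R=0.8166): product = 0.6774
After component 5 (R=0.8193): product = 0.555
After component 6 (R=0.9969): product = 0.5533
R_sys = 0.5533

0.5533


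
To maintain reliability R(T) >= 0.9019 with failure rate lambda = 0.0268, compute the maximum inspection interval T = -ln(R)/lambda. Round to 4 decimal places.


R_target = 0.9019
lambda = 0.0268
-ln(0.9019) = 0.1033
T = 0.1033 / 0.0268
T = 3.8527

3.8527


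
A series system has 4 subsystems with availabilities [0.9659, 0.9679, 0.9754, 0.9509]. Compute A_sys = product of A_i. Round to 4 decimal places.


Subsystems: [0.9659, 0.9679, 0.9754, 0.9509]
After subsystem 1 (A=0.9659): product = 0.9659
After subsystem 2 (A=0.9679): product = 0.9349
After subsystem 3 (A=0.9754): product = 0.9119
After subsystem 4 (A=0.9509): product = 0.8671
A_sys = 0.8671

0.8671


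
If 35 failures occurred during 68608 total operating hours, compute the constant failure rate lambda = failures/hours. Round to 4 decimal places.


failures = 35
total_hours = 68608
lambda = 35 / 68608
lambda = 0.0005

0.0005


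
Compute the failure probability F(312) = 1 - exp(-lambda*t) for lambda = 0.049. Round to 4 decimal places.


lambda = 0.049, t = 312
lambda * t = 15.288
exp(-15.288) = 0.0
F(t) = 1 - 0.0
F(t) = 1.0

1.0


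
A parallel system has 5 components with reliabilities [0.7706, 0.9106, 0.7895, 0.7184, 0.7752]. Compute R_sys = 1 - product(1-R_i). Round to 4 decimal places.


Components: [0.7706, 0.9106, 0.7895, 0.7184, 0.7752]
(1 - 0.7706) = 0.2294, running product = 0.2294
(1 - 0.9106) = 0.0894, running product = 0.0205
(1 - 0.7895) = 0.2105, running product = 0.0043
(1 - 0.7184) = 0.2816, running product = 0.0012
(1 - 0.7752) = 0.2248, running product = 0.0003
Product of (1-R_i) = 0.0003
R_sys = 1 - 0.0003 = 0.9997

0.9997


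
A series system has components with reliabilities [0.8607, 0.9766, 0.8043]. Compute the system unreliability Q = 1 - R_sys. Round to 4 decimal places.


Components: [0.8607, 0.9766, 0.8043]
After component 1: product = 0.8607
After component 2: product = 0.8406
After component 3: product = 0.6761
R_sys = 0.6761
Q = 1 - 0.6761 = 0.3239

0.3239


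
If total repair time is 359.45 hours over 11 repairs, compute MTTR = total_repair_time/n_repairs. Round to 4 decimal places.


total_repair_time = 359.45
n_repairs = 11
MTTR = 359.45 / 11
MTTR = 32.6773

32.6773


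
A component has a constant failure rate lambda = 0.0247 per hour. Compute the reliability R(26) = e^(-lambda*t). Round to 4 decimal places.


lambda = 0.0247
t = 26
lambda * t = 0.6422
R(t) = e^(-0.6422)
R(t) = 0.5261

0.5261


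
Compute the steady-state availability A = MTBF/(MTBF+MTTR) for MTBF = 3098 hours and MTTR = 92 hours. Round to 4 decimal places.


MTBF = 3098
MTTR = 92
MTBF + MTTR = 3190
A = 3098 / 3190
A = 0.9712

0.9712


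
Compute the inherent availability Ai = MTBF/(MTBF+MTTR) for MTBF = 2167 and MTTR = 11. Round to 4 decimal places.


MTBF = 2167
MTTR = 11
MTBF + MTTR = 2178
Ai = 2167 / 2178
Ai = 0.9949

0.9949


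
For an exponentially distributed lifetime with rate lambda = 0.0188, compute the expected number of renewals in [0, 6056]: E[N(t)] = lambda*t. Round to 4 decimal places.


lambda = 0.0188
t = 6056
E[N(t)] = lambda * t
E[N(t)] = 0.0188 * 6056
E[N(t)] = 113.8528

113.8528


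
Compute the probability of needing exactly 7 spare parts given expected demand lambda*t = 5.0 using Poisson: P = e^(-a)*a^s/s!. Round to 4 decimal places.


a = 5.0, s = 7
e^(-a) = e^(-5.0) = 0.0067
a^s = 5.0^7 = 78125.0
s! = 5040
P = 0.0067 * 78125.0 / 5040
P = 0.1044

0.1044


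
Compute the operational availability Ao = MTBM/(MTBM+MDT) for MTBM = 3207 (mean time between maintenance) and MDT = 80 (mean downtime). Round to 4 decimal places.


MTBM = 3207
MDT = 80
MTBM + MDT = 3287
Ao = 3207 / 3287
Ao = 0.9757

0.9757


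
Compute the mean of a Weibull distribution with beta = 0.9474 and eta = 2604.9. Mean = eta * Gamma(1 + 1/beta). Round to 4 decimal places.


beta = 0.9474, eta = 2604.9
1/beta = 1.0555
1 + 1/beta = 2.0555
Gamma(2.0555) = 1.0248
Mean = 2604.9 * 1.0248
Mean = 2669.3903

2669.3903


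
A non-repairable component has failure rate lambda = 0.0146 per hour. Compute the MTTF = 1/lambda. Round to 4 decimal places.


lambda = 0.0146
MTTF = 1 / 0.0146
MTTF = 68.4932

68.4932


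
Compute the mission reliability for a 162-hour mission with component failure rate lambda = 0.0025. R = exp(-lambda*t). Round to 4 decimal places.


lambda = 0.0025
mission_time = 162
lambda * t = 0.0025 * 162 = 0.405
R = exp(-0.405)
R = 0.667

0.667


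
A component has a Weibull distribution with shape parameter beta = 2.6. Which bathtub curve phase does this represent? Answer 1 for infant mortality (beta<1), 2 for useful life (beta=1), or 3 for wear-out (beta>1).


beta = 2.6
Compare beta to 1:
beta < 1 => infant mortality (phase 1)
beta = 1 => useful life (phase 2)
beta > 1 => wear-out (phase 3)
Since beta = 2.6, this is wear-out (increasing failure rate)
Phase = 3

3


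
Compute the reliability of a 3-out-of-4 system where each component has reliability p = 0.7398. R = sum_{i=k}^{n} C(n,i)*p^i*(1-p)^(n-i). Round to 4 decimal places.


k = 3, n = 4, p = 0.7398
i=3: C(4,3)=4 * 0.7398^3 * 0.2602^1 = 0.4214
i=4: C(4,4)=1 * 0.7398^4 * 0.2602^0 = 0.2995
R = sum of terms = 0.721

0.721


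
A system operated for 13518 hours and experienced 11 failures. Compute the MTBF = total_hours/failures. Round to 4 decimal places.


total_hours = 13518
failures = 11
MTBF = 13518 / 11
MTBF = 1228.9091

1228.9091


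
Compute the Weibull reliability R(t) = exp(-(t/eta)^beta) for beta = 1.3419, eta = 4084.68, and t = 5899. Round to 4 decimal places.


beta = 1.3419, eta = 4084.68, t = 5899
t/eta = 5899 / 4084.68 = 1.4442
(t/eta)^beta = 1.4442^1.3419 = 1.6375
R(t) = exp(-1.6375)
R(t) = 0.1945

0.1945


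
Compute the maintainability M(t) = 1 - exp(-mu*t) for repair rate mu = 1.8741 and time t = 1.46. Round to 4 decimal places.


mu = 1.8741, t = 1.46
mu * t = 1.8741 * 1.46 = 2.7362
exp(-2.7362) = 0.0648
M(t) = 1 - 0.0648
M(t) = 0.9352

0.9352


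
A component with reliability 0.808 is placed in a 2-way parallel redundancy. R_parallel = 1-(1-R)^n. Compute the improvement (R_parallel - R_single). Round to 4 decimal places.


R_single = 0.808, n = 2
1 - R_single = 0.192
(1 - R_single)^n = 0.192^2 = 0.0369
R_parallel = 1 - 0.0369 = 0.9631
Improvement = 0.9631 - 0.808
Improvement = 0.1551

0.1551


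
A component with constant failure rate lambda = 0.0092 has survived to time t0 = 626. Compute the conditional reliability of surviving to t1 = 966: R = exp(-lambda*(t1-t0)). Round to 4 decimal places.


lambda = 0.0092
t0 = 626, t1 = 966
t1 - t0 = 340
lambda * (t1-t0) = 0.0092 * 340 = 3.128
R = exp(-3.128)
R = 0.0438

0.0438


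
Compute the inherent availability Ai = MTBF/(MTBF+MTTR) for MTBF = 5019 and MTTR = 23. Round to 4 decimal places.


MTBF = 5019
MTTR = 23
MTBF + MTTR = 5042
Ai = 5019 / 5042
Ai = 0.9954

0.9954


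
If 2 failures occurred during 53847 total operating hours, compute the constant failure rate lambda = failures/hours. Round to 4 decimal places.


failures = 2
total_hours = 53847
lambda = 2 / 53847
lambda = 0.0

0.0


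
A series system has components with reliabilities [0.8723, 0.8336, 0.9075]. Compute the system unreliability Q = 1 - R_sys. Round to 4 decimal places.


Components: [0.8723, 0.8336, 0.9075]
After component 1: product = 0.8723
After component 2: product = 0.7271
After component 3: product = 0.6599
R_sys = 0.6599
Q = 1 - 0.6599 = 0.3401

0.3401


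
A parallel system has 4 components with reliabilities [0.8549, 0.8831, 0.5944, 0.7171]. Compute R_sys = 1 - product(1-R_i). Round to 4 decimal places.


Components: [0.8549, 0.8831, 0.5944, 0.7171]
(1 - 0.8549) = 0.1451, running product = 0.1451
(1 - 0.8831) = 0.1169, running product = 0.017
(1 - 0.5944) = 0.4056, running product = 0.0069
(1 - 0.7171) = 0.2829, running product = 0.0019
Product of (1-R_i) = 0.0019
R_sys = 1 - 0.0019 = 0.9981

0.9981


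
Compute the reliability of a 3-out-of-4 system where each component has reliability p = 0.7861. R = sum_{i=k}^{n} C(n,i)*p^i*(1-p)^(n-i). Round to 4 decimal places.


k = 3, n = 4, p = 0.7861
i=3: C(4,3)=4 * 0.7861^3 * 0.2139^1 = 0.4156
i=4: C(4,4)=1 * 0.7861^4 * 0.2139^0 = 0.3819
R = sum of terms = 0.7975

0.7975


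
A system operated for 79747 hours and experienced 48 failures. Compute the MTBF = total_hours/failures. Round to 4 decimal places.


total_hours = 79747
failures = 48
MTBF = 79747 / 48
MTBF = 1661.3958

1661.3958


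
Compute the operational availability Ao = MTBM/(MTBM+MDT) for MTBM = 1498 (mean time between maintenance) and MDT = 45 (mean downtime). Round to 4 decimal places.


MTBM = 1498
MDT = 45
MTBM + MDT = 1543
Ao = 1498 / 1543
Ao = 0.9708

0.9708


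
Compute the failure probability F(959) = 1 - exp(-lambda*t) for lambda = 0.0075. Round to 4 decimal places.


lambda = 0.0075, t = 959
lambda * t = 7.1925
exp(-7.1925) = 0.0008
F(t) = 1 - 0.0008
F(t) = 0.9992

0.9992


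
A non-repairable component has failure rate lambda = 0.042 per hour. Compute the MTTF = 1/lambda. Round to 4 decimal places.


lambda = 0.042
MTTF = 1 / 0.042
MTTF = 23.8095

23.8095


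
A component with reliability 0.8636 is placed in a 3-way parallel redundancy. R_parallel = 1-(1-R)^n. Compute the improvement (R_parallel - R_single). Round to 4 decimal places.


R_single = 0.8636, n = 3
1 - R_single = 0.1364
(1 - R_single)^n = 0.1364^3 = 0.0025
R_parallel = 1 - 0.0025 = 0.9975
Improvement = 0.9975 - 0.8636
Improvement = 0.1339

0.1339


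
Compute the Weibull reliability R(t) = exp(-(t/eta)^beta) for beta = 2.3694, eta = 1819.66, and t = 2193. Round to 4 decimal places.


beta = 2.3694, eta = 1819.66, t = 2193
t/eta = 2193 / 1819.66 = 1.2052
(t/eta)^beta = 1.2052^2.3694 = 1.5561
R(t) = exp(-1.5561)
R(t) = 0.211

0.211


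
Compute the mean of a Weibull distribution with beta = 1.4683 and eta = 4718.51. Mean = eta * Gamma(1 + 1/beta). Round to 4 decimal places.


beta = 1.4683, eta = 4718.51
1/beta = 0.6811
1 + 1/beta = 1.6811
Gamma(1.6811) = 0.9052
Mean = 4718.51 * 0.9052
Mean = 4271.1298

4271.1298


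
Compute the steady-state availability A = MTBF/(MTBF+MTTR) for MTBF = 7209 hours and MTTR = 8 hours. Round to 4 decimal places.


MTBF = 7209
MTTR = 8
MTBF + MTTR = 7217
A = 7209 / 7217
A = 0.9989

0.9989


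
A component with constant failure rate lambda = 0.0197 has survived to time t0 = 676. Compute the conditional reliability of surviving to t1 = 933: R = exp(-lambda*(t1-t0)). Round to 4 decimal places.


lambda = 0.0197
t0 = 676, t1 = 933
t1 - t0 = 257
lambda * (t1-t0) = 0.0197 * 257 = 5.0629
R = exp(-5.0629)
R = 0.0063

0.0063


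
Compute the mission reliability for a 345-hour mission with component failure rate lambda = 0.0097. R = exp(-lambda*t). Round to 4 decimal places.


lambda = 0.0097
mission_time = 345
lambda * t = 0.0097 * 345 = 3.3465
R = exp(-3.3465)
R = 0.0352

0.0352


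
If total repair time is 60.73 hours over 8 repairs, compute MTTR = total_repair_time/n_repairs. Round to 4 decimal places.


total_repair_time = 60.73
n_repairs = 8
MTTR = 60.73 / 8
MTTR = 7.5912

7.5912


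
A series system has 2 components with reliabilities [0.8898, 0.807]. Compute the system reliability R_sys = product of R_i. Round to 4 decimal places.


Components: [0.8898, 0.807]
After component 1 (R=0.8898): product = 0.8898
After component 2 (R=0.807): product = 0.7181
R_sys = 0.7181

0.7181


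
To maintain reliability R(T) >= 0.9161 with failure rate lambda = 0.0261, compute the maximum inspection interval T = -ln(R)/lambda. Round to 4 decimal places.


R_target = 0.9161
lambda = 0.0261
-ln(0.9161) = 0.0876
T = 0.0876 / 0.0261
T = 3.3575

3.3575


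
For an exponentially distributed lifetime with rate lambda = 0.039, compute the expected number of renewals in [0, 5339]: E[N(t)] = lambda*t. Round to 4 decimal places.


lambda = 0.039
t = 5339
E[N(t)] = lambda * t
E[N(t)] = 0.039 * 5339
E[N(t)] = 208.221

208.221


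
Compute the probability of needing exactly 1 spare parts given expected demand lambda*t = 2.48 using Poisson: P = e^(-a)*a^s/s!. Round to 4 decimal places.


a = 2.48, s = 1
e^(-a) = e^(-2.48) = 0.0837
a^s = 2.48^1 = 2.48
s! = 1
P = 0.0837 * 2.48 / 1
P = 0.2077

0.2077


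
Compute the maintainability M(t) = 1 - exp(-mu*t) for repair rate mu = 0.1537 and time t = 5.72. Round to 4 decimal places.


mu = 0.1537, t = 5.72
mu * t = 0.1537 * 5.72 = 0.8792
exp(-0.8792) = 0.4151
M(t) = 1 - 0.4151
M(t) = 0.5849

0.5849


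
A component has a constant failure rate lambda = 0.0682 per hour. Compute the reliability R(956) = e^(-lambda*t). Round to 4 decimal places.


lambda = 0.0682
t = 956
lambda * t = 65.1992
R(t) = e^(-65.1992)
R(t) = 0.0

0.0


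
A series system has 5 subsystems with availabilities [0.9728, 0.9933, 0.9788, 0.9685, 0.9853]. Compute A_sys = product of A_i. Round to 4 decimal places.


Subsystems: [0.9728, 0.9933, 0.9788, 0.9685, 0.9853]
After subsystem 1 (A=0.9728): product = 0.9728
After subsystem 2 (A=0.9933): product = 0.9663
After subsystem 3 (A=0.9788): product = 0.9458
After subsystem 4 (A=0.9685): product = 0.916
After subsystem 5 (A=0.9853): product = 0.9025
A_sys = 0.9025

0.9025


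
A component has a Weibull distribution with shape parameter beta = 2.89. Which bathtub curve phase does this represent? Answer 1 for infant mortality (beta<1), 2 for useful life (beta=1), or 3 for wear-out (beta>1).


beta = 2.89
Compare beta to 1:
beta < 1 => infant mortality (phase 1)
beta = 1 => useful life (phase 2)
beta > 1 => wear-out (phase 3)
Since beta = 2.89, this is wear-out (increasing failure rate)
Phase = 3

3


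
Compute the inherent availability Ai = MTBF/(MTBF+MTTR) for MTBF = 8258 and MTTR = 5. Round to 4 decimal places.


MTBF = 8258
MTTR = 5
MTBF + MTTR = 8263
Ai = 8258 / 8263
Ai = 0.9994

0.9994


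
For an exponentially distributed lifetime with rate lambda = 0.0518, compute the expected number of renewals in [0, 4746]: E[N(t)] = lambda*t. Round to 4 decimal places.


lambda = 0.0518
t = 4746
E[N(t)] = lambda * t
E[N(t)] = 0.0518 * 4746
E[N(t)] = 245.8428

245.8428


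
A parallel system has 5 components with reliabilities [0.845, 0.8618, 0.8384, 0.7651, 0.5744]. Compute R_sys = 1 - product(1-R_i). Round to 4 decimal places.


Components: [0.845, 0.8618, 0.8384, 0.7651, 0.5744]
(1 - 0.845) = 0.155, running product = 0.155
(1 - 0.8618) = 0.1382, running product = 0.0214
(1 - 0.8384) = 0.1616, running product = 0.0035
(1 - 0.7651) = 0.2349, running product = 0.0008
(1 - 0.5744) = 0.4256, running product = 0.0003
Product of (1-R_i) = 0.0003
R_sys = 1 - 0.0003 = 0.9997

0.9997


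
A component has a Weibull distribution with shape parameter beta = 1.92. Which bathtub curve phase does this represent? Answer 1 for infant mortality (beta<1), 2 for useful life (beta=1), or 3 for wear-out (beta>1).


beta = 1.92
Compare beta to 1:
beta < 1 => infant mortality (phase 1)
beta = 1 => useful life (phase 2)
beta > 1 => wear-out (phase 3)
Since beta = 1.92, this is wear-out (increasing failure rate)
Phase = 3

3


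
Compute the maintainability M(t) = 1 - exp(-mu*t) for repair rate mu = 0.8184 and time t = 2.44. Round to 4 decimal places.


mu = 0.8184, t = 2.44
mu * t = 0.8184 * 2.44 = 1.9969
exp(-1.9969) = 0.1358
M(t) = 1 - 0.1358
M(t) = 0.8642

0.8642


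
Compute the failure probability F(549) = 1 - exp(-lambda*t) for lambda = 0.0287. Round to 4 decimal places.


lambda = 0.0287, t = 549
lambda * t = 15.7563
exp(-15.7563) = 0.0
F(t) = 1 - 0.0
F(t) = 1.0

1.0


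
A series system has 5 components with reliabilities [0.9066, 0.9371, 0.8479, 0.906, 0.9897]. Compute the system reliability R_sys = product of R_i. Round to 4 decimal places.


Components: [0.9066, 0.9371, 0.8479, 0.906, 0.9897]
After component 1 (R=0.9066): product = 0.9066
After component 2 (R=0.9371): product = 0.8496
After component 3 (R=0.8479): product = 0.7204
After component 4 (R=0.906): product = 0.6526
After component 5 (R=0.9897): product = 0.6459
R_sys = 0.6459

0.6459


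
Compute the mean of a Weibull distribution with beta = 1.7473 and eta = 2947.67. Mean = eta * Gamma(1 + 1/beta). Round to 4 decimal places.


beta = 1.7473, eta = 2947.67
1/beta = 0.5723
1 + 1/beta = 1.5723
Gamma(1.5723) = 0.8907
Mean = 2947.67 * 0.8907
Mean = 2625.4827

2625.4827


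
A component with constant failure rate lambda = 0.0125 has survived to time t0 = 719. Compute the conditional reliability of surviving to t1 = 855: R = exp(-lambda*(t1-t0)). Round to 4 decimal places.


lambda = 0.0125
t0 = 719, t1 = 855
t1 - t0 = 136
lambda * (t1-t0) = 0.0125 * 136 = 1.7
R = exp(-1.7)
R = 0.1827

0.1827


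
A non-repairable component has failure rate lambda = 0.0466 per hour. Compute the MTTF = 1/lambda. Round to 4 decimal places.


lambda = 0.0466
MTTF = 1 / 0.0466
MTTF = 21.4592

21.4592


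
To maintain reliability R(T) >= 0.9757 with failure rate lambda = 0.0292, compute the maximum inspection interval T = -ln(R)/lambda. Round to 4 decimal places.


R_target = 0.9757
lambda = 0.0292
-ln(0.9757) = 0.0246
T = 0.0246 / 0.0292
T = 0.8425

0.8425


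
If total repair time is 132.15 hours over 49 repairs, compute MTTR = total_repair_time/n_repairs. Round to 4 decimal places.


total_repair_time = 132.15
n_repairs = 49
MTTR = 132.15 / 49
MTTR = 2.6969

2.6969


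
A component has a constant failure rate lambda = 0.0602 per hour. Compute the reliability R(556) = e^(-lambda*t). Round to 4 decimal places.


lambda = 0.0602
t = 556
lambda * t = 33.4712
R(t) = e^(-33.4712)
R(t) = 0.0

0.0


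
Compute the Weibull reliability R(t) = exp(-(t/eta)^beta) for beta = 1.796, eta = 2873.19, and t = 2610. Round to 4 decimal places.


beta = 1.796, eta = 2873.19, t = 2610
t/eta = 2610 / 2873.19 = 0.9084
(t/eta)^beta = 0.9084^1.796 = 0.8415
R(t) = exp(-0.8415)
R(t) = 0.4311

0.4311


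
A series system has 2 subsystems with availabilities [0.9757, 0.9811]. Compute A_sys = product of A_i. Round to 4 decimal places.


Subsystems: [0.9757, 0.9811]
After subsystem 1 (A=0.9757): product = 0.9757
After subsystem 2 (A=0.9811): product = 0.9573
A_sys = 0.9573

0.9573


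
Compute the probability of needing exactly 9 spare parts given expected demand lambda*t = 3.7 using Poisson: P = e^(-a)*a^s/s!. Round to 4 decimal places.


a = 3.7, s = 9
e^(-a) = e^(-3.7) = 0.0247
a^s = 3.7^9 = 129961.7398
s! = 362880
P = 0.0247 * 129961.7398 / 362880
P = 0.0089

0.0089


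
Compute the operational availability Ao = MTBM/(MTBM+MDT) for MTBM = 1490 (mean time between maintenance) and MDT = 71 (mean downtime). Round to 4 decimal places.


MTBM = 1490
MDT = 71
MTBM + MDT = 1561
Ao = 1490 / 1561
Ao = 0.9545

0.9545


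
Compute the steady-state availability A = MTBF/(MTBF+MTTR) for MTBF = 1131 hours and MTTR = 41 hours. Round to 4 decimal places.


MTBF = 1131
MTTR = 41
MTBF + MTTR = 1172
A = 1131 / 1172
A = 0.965

0.965


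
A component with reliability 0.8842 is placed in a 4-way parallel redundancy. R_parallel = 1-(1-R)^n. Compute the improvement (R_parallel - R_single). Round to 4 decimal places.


R_single = 0.8842, n = 4
1 - R_single = 0.1158
(1 - R_single)^n = 0.1158^4 = 0.0002
R_parallel = 1 - 0.0002 = 0.9998
Improvement = 0.9998 - 0.8842
Improvement = 0.1156

0.1156


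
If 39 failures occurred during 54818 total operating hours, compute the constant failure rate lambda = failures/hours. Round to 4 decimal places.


failures = 39
total_hours = 54818
lambda = 39 / 54818
lambda = 0.0007

0.0007


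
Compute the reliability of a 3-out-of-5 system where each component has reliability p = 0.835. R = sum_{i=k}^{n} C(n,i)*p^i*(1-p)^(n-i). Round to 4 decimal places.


k = 3, n = 5, p = 0.835
i=3: C(5,3)=10 * 0.835^3 * 0.165^2 = 0.1585
i=4: C(5,4)=5 * 0.835^4 * 0.165^1 = 0.4011
i=5: C(5,5)=1 * 0.835^5 * 0.165^0 = 0.4059
R = sum of terms = 0.9655

0.9655


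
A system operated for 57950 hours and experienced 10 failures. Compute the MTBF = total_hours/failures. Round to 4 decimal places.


total_hours = 57950
failures = 10
MTBF = 57950 / 10
MTBF = 5795.0

5795.0


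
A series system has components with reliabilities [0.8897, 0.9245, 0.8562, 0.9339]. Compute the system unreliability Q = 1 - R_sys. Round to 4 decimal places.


Components: [0.8897, 0.9245, 0.8562, 0.9339]
After component 1: product = 0.8897
After component 2: product = 0.8225
After component 3: product = 0.7042
After component 4: product = 0.6577
R_sys = 0.6577
Q = 1 - 0.6577 = 0.3423

0.3423


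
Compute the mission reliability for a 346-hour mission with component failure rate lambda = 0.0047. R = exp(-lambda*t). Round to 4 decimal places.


lambda = 0.0047
mission_time = 346
lambda * t = 0.0047 * 346 = 1.6262
R = exp(-1.6262)
R = 0.1967

0.1967


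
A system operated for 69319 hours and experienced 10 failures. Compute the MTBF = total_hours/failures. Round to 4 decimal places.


total_hours = 69319
failures = 10
MTBF = 69319 / 10
MTBF = 6931.9

6931.9


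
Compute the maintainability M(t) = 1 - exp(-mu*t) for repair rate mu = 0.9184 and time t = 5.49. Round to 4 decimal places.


mu = 0.9184, t = 5.49
mu * t = 0.9184 * 5.49 = 5.042
exp(-5.042) = 0.0065
M(t) = 1 - 0.0065
M(t) = 0.9935

0.9935


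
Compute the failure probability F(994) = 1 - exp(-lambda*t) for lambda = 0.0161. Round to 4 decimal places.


lambda = 0.0161, t = 994
lambda * t = 16.0034
exp(-16.0034) = 0.0
F(t) = 1 - 0.0
F(t) = 1.0

1.0


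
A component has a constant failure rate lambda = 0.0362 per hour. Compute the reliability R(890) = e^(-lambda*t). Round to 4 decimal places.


lambda = 0.0362
t = 890
lambda * t = 32.218
R(t) = e^(-32.218)
R(t) = 0.0

0.0


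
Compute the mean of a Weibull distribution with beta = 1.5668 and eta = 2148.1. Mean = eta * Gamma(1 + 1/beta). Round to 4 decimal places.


beta = 1.5668, eta = 2148.1
1/beta = 0.6382
1 + 1/beta = 1.6382
Gamma(1.6382) = 0.8984
Mean = 2148.1 * 0.8984
Mean = 1929.8336

1929.8336


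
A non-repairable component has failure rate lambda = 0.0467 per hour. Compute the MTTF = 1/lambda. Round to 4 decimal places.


lambda = 0.0467
MTTF = 1 / 0.0467
MTTF = 21.4133

21.4133


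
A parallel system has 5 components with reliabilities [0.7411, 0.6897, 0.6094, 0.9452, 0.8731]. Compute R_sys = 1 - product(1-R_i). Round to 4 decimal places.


Components: [0.7411, 0.6897, 0.6094, 0.9452, 0.8731]
(1 - 0.7411) = 0.2589, running product = 0.2589
(1 - 0.6897) = 0.3103, running product = 0.0803
(1 - 0.6094) = 0.3906, running product = 0.0314
(1 - 0.9452) = 0.0548, running product = 0.0017
(1 - 0.8731) = 0.1269, running product = 0.0002
Product of (1-R_i) = 0.0002
R_sys = 1 - 0.0002 = 0.9998

0.9998


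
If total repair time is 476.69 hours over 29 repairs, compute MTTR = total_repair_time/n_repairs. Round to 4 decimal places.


total_repair_time = 476.69
n_repairs = 29
MTTR = 476.69 / 29
MTTR = 16.4376

16.4376


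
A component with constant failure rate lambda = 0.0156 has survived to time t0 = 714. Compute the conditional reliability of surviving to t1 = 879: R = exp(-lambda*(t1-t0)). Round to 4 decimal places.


lambda = 0.0156
t0 = 714, t1 = 879
t1 - t0 = 165
lambda * (t1-t0) = 0.0156 * 165 = 2.574
R = exp(-2.574)
R = 0.0762

0.0762


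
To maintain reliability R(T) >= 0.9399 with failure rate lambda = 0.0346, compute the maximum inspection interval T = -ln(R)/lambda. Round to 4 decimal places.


R_target = 0.9399
lambda = 0.0346
-ln(0.9399) = 0.062
T = 0.062 / 0.0346
T = 1.7914

1.7914


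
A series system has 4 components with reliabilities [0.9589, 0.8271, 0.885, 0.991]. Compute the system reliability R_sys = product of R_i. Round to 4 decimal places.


Components: [0.9589, 0.8271, 0.885, 0.991]
After component 1 (R=0.9589): product = 0.9589
After component 2 (R=0.8271): product = 0.7931
After component 3 (R=0.885): product = 0.7019
After component 4 (R=0.991): product = 0.6956
R_sys = 0.6956

0.6956


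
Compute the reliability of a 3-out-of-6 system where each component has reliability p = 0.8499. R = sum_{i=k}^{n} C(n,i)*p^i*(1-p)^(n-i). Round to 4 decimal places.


k = 3, n = 6, p = 0.8499
i=3: C(6,3)=20 * 0.8499^3 * 0.1501^3 = 0.0415
i=4: C(6,4)=15 * 0.8499^4 * 0.1501^2 = 0.1763
i=5: C(6,5)=6 * 0.8499^5 * 0.1501^1 = 0.3994
i=6: C(6,6)=1 * 0.8499^6 * 0.1501^0 = 0.3769
R = sum of terms = 0.9941

0.9941


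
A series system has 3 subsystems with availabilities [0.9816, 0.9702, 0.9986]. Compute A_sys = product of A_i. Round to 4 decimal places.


Subsystems: [0.9816, 0.9702, 0.9986]
After subsystem 1 (A=0.9816): product = 0.9816
After subsystem 2 (A=0.9702): product = 0.9523
After subsystem 3 (A=0.9986): product = 0.951
A_sys = 0.951

0.951


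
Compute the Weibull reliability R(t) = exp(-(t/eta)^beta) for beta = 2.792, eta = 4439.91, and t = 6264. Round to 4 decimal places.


beta = 2.792, eta = 4439.91, t = 6264
t/eta = 6264 / 4439.91 = 1.4108
(t/eta)^beta = 1.4108^2.792 = 2.6142
R(t) = exp(-2.6142)
R(t) = 0.0732

0.0732


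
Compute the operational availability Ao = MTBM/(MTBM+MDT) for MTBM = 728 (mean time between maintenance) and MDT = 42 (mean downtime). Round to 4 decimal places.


MTBM = 728
MDT = 42
MTBM + MDT = 770
Ao = 728 / 770
Ao = 0.9455

0.9455


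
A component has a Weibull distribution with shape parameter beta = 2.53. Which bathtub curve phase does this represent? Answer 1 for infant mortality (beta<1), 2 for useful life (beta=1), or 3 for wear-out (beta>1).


beta = 2.53
Compare beta to 1:
beta < 1 => infant mortality (phase 1)
beta = 1 => useful life (phase 2)
beta > 1 => wear-out (phase 3)
Since beta = 2.53, this is wear-out (increasing failure rate)
Phase = 3

3


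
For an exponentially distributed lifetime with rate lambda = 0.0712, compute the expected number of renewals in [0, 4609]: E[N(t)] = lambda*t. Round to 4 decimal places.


lambda = 0.0712
t = 4609
E[N(t)] = lambda * t
E[N(t)] = 0.0712 * 4609
E[N(t)] = 328.1608

328.1608


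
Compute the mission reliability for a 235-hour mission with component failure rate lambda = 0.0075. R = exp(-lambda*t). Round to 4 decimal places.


lambda = 0.0075
mission_time = 235
lambda * t = 0.0075 * 235 = 1.7625
R = exp(-1.7625)
R = 0.1716

0.1716


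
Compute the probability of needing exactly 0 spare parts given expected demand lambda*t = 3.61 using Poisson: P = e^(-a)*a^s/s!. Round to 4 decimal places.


a = 3.61, s = 0
e^(-a) = e^(-3.61) = 0.0271
a^s = 3.61^0 = 1.0
s! = 1
P = 0.0271 * 1.0 / 1
P = 0.0271

0.0271


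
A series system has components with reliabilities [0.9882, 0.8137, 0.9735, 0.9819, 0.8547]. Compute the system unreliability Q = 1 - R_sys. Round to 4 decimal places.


Components: [0.9882, 0.8137, 0.9735, 0.9819, 0.8547]
After component 1: product = 0.9882
After component 2: product = 0.8041
After component 3: product = 0.7828
After component 4: product = 0.7686
After component 5: product = 0.6569
R_sys = 0.6569
Q = 1 - 0.6569 = 0.3431

0.3431


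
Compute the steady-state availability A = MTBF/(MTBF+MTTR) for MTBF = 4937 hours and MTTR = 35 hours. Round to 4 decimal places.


MTBF = 4937
MTTR = 35
MTBF + MTTR = 4972
A = 4937 / 4972
A = 0.993

0.993


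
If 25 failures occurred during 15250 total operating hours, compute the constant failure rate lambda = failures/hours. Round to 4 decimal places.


failures = 25
total_hours = 15250
lambda = 25 / 15250
lambda = 0.0016

0.0016


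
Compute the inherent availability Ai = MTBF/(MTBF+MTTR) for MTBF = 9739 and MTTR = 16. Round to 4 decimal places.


MTBF = 9739
MTTR = 16
MTBF + MTTR = 9755
Ai = 9739 / 9755
Ai = 0.9984

0.9984


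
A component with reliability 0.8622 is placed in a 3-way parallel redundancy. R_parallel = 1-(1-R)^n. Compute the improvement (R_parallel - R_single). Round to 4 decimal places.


R_single = 0.8622, n = 3
1 - R_single = 0.1378
(1 - R_single)^n = 0.1378^3 = 0.0026
R_parallel = 1 - 0.0026 = 0.9974
Improvement = 0.9974 - 0.8622
Improvement = 0.1352

0.1352


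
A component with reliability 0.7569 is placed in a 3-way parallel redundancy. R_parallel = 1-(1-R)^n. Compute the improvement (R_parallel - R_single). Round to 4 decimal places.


R_single = 0.7569, n = 3
1 - R_single = 0.2431
(1 - R_single)^n = 0.2431^3 = 0.0144
R_parallel = 1 - 0.0144 = 0.9856
Improvement = 0.9856 - 0.7569
Improvement = 0.2287

0.2287


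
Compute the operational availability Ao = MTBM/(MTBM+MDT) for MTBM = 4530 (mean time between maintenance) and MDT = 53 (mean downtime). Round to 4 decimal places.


MTBM = 4530
MDT = 53
MTBM + MDT = 4583
Ao = 4530 / 4583
Ao = 0.9884

0.9884


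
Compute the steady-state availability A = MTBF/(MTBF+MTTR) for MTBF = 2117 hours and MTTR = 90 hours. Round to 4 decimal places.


MTBF = 2117
MTTR = 90
MTBF + MTTR = 2207
A = 2117 / 2207
A = 0.9592

0.9592


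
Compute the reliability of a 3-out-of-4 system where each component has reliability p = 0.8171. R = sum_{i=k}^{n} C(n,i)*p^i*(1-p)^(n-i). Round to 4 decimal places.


k = 3, n = 4, p = 0.8171
i=3: C(4,3)=4 * 0.8171^3 * 0.1829^1 = 0.3991
i=4: C(4,4)=1 * 0.8171^4 * 0.1829^0 = 0.4458
R = sum of terms = 0.8449

0.8449


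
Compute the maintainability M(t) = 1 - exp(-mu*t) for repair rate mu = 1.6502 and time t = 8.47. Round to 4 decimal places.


mu = 1.6502, t = 8.47
mu * t = 1.6502 * 8.47 = 13.9772
exp(-13.9772) = 0.0
M(t) = 1 - 0.0
M(t) = 1.0

1.0


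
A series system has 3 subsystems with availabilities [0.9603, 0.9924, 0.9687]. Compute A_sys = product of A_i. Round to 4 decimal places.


Subsystems: [0.9603, 0.9924, 0.9687]
After subsystem 1 (A=0.9603): product = 0.9603
After subsystem 2 (A=0.9924): product = 0.953
After subsystem 3 (A=0.9687): product = 0.9232
A_sys = 0.9232

0.9232


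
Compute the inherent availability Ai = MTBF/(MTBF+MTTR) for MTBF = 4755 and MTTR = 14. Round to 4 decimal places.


MTBF = 4755
MTTR = 14
MTBF + MTTR = 4769
Ai = 4755 / 4769
Ai = 0.9971

0.9971


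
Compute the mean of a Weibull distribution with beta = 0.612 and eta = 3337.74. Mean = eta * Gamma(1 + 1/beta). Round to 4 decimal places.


beta = 0.612, eta = 3337.74
1/beta = 1.634
1 + 1/beta = 2.634
Gamma(2.634) = 1.467
Mean = 3337.74 * 1.467
Mean = 4896.4007

4896.4007


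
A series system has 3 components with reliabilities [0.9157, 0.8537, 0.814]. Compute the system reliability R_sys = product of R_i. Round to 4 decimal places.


Components: [0.9157, 0.8537, 0.814]
After component 1 (R=0.9157): product = 0.9157
After component 2 (R=0.8537): product = 0.7817
After component 3 (R=0.814): product = 0.6363
R_sys = 0.6363

0.6363


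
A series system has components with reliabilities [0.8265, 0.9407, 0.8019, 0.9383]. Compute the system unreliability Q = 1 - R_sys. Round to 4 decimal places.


Components: [0.8265, 0.9407, 0.8019, 0.9383]
After component 1: product = 0.8265
After component 2: product = 0.7775
After component 3: product = 0.6235
After component 4: product = 0.585
R_sys = 0.585
Q = 1 - 0.585 = 0.415

0.415


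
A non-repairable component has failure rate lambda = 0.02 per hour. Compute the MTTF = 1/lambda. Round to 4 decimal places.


lambda = 0.02
MTTF = 1 / 0.02
MTTF = 50.0

50.0


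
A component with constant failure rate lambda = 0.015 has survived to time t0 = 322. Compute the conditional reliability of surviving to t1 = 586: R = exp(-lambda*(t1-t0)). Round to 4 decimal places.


lambda = 0.015
t0 = 322, t1 = 586
t1 - t0 = 264
lambda * (t1-t0) = 0.015 * 264 = 3.96
R = exp(-3.96)
R = 0.0191

0.0191


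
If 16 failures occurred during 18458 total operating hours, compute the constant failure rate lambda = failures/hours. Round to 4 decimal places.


failures = 16
total_hours = 18458
lambda = 16 / 18458
lambda = 0.0009

0.0009


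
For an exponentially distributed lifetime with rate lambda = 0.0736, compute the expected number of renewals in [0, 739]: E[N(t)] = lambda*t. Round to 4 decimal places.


lambda = 0.0736
t = 739
E[N(t)] = lambda * t
E[N(t)] = 0.0736 * 739
E[N(t)] = 54.3904

54.3904


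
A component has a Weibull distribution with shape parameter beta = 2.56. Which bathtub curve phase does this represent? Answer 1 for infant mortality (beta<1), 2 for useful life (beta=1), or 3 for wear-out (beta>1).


beta = 2.56
Compare beta to 1:
beta < 1 => infant mortality (phase 1)
beta = 1 => useful life (phase 2)
beta > 1 => wear-out (phase 3)
Since beta = 2.56, this is wear-out (increasing failure rate)
Phase = 3

3


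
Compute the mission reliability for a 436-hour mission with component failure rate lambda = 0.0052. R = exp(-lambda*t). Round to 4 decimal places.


lambda = 0.0052
mission_time = 436
lambda * t = 0.0052 * 436 = 2.2672
R = exp(-2.2672)
R = 0.1036

0.1036


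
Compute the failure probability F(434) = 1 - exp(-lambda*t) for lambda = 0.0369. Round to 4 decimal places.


lambda = 0.0369, t = 434
lambda * t = 16.0146
exp(-16.0146) = 0.0
F(t) = 1 - 0.0
F(t) = 1.0

1.0


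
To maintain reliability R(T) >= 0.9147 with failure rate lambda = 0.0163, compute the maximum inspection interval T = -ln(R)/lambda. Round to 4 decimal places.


R_target = 0.9147
lambda = 0.0163
-ln(0.9147) = 0.0892
T = 0.0892 / 0.0163
T = 5.4699

5.4699


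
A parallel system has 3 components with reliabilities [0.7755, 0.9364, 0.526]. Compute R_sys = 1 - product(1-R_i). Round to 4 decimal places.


Components: [0.7755, 0.9364, 0.526]
(1 - 0.7755) = 0.2245, running product = 0.2245
(1 - 0.9364) = 0.0636, running product = 0.0143
(1 - 0.526) = 0.474, running product = 0.0068
Product of (1-R_i) = 0.0068
R_sys = 1 - 0.0068 = 0.9932

0.9932


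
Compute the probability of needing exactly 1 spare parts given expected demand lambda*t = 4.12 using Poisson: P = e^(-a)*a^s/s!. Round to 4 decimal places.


a = 4.12, s = 1
e^(-a) = e^(-4.12) = 0.0162
a^s = 4.12^1 = 4.12
s! = 1
P = 0.0162 * 4.12 / 1
P = 0.0669

0.0669


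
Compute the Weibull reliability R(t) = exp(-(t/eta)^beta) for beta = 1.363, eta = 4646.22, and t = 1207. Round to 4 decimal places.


beta = 1.363, eta = 4646.22, t = 1207
t/eta = 1207 / 4646.22 = 0.2598
(t/eta)^beta = 0.2598^1.363 = 0.1593
R(t) = exp(-0.1593)
R(t) = 0.8528

0.8528


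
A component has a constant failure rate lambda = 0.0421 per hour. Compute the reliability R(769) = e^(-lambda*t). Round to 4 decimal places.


lambda = 0.0421
t = 769
lambda * t = 32.3749
R(t) = e^(-32.3749)
R(t) = 0.0

0.0
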